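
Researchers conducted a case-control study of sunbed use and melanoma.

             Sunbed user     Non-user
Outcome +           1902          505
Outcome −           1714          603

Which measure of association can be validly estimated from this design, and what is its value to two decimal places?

Reading the table with exposure as columns: a = 1902 (Sunbed user, case), b = 1714 (Sunbed user, non-case), c = 505 (Non-user, case), d = 603.
This is a case-control study: participants were sampled on outcome status, so risks in the source population cannot be estimated directly — relative risk is not valid here. The odds ratio is the appropriate measure.
OR = (a·d)/(b·c) = (1902 × 603) / (1714 × 505) = 1146906 / 865570 = 1.32503

1.33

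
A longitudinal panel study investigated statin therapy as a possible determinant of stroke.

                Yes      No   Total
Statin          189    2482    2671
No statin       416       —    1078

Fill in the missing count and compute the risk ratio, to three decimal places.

0.183

The missing cell is in the unexposed row: 1078 − 416 = 662.
So a = 189, b = 2482, c = 416, d = 662.
RR = [a/(a+b)] / [c/(c+d)] = (189/2671) / (416/1078) = 0.07076/0.38590 = 0.18336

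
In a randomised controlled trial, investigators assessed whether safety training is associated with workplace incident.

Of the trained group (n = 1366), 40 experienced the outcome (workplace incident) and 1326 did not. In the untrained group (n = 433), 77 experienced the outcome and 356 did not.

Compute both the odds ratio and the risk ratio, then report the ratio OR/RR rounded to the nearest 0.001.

0.847

From the description: a = 40, b = 1326, c = 77, d = 356.
OR = (40·356)/(1326·77) = 14240/102102 = 0.13947
Risk in exposed = 40/1366 = 0.02928; risk in unexposed = 77/433 = 0.17783; RR = 0.16467
OR/RR = 0.13947 / 0.16467 = 0.84697
The outcome is not rare, so the OR lies further from 1 than the RR.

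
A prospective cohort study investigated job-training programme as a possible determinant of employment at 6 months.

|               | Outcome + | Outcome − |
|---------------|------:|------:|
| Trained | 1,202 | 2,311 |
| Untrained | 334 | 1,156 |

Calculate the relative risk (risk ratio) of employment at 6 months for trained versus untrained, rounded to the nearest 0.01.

Cells: a = 1202, b = 2311, c = 334, d = 1156.
Risk in exposed = 1202/3513 = 0.34216; risk in unexposed = 334/1490 = 0.22416.
RR = 0.34216 / 0.22416 = 1.52639
The risk among the exposed is 1.53 times that among the unexposed.

1.53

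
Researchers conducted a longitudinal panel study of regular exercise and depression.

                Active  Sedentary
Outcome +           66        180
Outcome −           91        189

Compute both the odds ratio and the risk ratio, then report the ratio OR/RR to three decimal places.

0.884

Reading the table with exposure as columns: a = 66 (Active, case), b = 91 (Active, non-case), c = 180 (Sedentary, case), d = 189.
OR = (66·189)/(91·180) = 12474/16380 = 0.76154
Risk in exposed = 66/157 = 0.42038; risk in unexposed = 180/369 = 0.48780; RR = 0.86178
OR/RR = 0.76154 / 0.86178 = 0.88368
The outcome is not rare, so the OR lies further from 1 than the RR.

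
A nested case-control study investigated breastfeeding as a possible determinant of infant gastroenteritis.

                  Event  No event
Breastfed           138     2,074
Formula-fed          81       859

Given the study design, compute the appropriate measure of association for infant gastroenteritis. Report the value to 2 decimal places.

0.71

Cells: a = 138, b = 2074, c = 81, d = 859.
This is a nested case-control study: participants were sampled on outcome status, so risks in the source population cannot be estimated directly — relative risk is not valid here. The odds ratio is the appropriate measure.
OR = (a·d)/(b·c) = (138 × 859) / (2074 × 81) = 118542 / 167994 = 0.70563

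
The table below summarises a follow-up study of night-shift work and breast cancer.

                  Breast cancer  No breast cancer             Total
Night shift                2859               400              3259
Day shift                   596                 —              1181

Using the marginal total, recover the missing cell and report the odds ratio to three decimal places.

7.016

The missing cell is in the unexposed row: 1181 − 596 = 585.
So a = 2859, b = 400, c = 596, d = 585.
OR = (a·d)/(b·c) = (2859 × 585) / (400 × 596) = 1672515 / 238400 = 7.01558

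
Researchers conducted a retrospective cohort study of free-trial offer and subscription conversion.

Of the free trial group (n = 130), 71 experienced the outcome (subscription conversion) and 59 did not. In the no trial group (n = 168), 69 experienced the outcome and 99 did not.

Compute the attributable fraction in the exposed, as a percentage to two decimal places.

From the description: a = 71, b = 59, c = 69, d = 99.
Risk in exposed = 71/130 = 0.54615; risk in unexposed = 69/168 = 0.41071.
RR = 0.54615/0.41071 = 1.32977
AR% = (RR − 1)/RR × 100 = (1.32977 − 1)/1.32977 × 100 = 24.7988%

24.80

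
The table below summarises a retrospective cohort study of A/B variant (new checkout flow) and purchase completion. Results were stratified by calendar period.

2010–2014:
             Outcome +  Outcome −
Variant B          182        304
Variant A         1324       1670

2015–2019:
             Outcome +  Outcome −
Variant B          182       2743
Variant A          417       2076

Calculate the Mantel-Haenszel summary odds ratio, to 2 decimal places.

OR_MH = Σ(aᵢdᵢ/nᵢ) / Σ(bᵢcᵢ/nᵢ), where nᵢ is the stratum total.
Stratum 1 (2010–2014): n = 3480; a·d/n = 182·1670/3480 = 87.3391; b·c/n = 304·1324/3480 = 115.6598
Stratum 2 (2015–2019): n = 5418; a·d/n = 182·2076/5418 = 69.7364; b·c/n = 2743·417/5418 = 211.1168
OR_MH = (87.3391 + 69.7364) / (115.6598 + 211.1168) = 157.0755 / 326.7766 = 0.48068

0.48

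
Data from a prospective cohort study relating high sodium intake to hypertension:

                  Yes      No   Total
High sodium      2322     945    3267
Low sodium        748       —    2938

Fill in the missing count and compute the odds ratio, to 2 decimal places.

7.19

The missing cell is in the unexposed row: 2938 − 748 = 2190.
So a = 2322, b = 945, c = 748, d = 2190.
OR = (a·d)/(b·c) = (2322 × 2190) / (945 × 748) = 5085180 / 706860 = 7.19404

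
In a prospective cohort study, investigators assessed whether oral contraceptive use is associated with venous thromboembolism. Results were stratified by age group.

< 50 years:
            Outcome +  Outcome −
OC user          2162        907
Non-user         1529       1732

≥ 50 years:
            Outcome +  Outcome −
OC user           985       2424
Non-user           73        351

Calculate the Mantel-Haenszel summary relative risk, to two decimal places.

RR_MH = Σ(aᵢ·n₀ᵢ/nᵢ) / Σ(cᵢ·n₁ᵢ/nᵢ), with n₁ᵢ = aᵢ+bᵢ (exposed), n₀ᵢ = cᵢ+dᵢ (unexposed), nᵢ = n₁ᵢ+n₀ᵢ.
Stratum 1 (< 50 years): n₁ = 3069, n₀ = 3261, n = 6330; a·n₀/n = 2162·3261/6330 = 1113.7886; c·n₁/n = 1529·3069/6330 = 741.3114
Stratum 2 (≥ 50 years): n₁ = 3409, n₀ = 424, n = 3833; a·n₀/n = 985·424/3833 = 108.9590; c·n₁/n = 73·3409/3833 = 64.9249
RR_MH = (1113.7886 + 108.9590) / (741.3114 + 64.9249) = 1222.7477 / 806.2362 = 1.51661

1.52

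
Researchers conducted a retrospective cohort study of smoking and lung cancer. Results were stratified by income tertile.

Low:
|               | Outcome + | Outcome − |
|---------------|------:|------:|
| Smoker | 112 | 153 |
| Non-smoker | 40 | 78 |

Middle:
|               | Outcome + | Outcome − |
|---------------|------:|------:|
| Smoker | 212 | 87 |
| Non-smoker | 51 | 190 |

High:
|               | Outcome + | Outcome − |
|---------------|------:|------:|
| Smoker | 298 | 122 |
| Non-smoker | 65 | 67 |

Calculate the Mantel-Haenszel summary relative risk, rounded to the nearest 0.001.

1.902

RR_MH = Σ(aᵢ·n₀ᵢ/nᵢ) / Σ(cᵢ·n₁ᵢ/nᵢ), with n₁ᵢ = aᵢ+bᵢ (exposed), n₀ᵢ = cᵢ+dᵢ (unexposed), nᵢ = n₁ᵢ+n₀ᵢ.
Stratum 1 (Low): n₁ = 265, n₀ = 118, n = 383; a·n₀/n = 112·118/383 = 34.5065; c·n₁/n = 40·265/383 = 27.6762
Stratum 2 (Middle): n₁ = 299, n₀ = 241, n = 540; a·n₀/n = 212·241/540 = 94.6148; c·n₁/n = 51·299/540 = 28.2389
Stratum 3 (High): n₁ = 420, n₀ = 132, n = 552; a·n₀/n = 298·132/552 = 71.2609; c·n₁/n = 65·420/552 = 49.4565
RR_MH = (34.5065 + 94.6148 + 71.2609) / (27.6762 + 28.2389 + 49.4565) = 200.3822 / 105.3717 = 1.90167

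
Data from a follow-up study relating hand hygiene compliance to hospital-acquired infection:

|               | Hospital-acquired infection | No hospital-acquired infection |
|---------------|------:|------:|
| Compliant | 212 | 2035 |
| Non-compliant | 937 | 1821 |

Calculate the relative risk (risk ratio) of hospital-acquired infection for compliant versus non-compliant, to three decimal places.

Cells: a = 212, b = 2035, c = 937, d = 1821.
Risk in exposed = 212/2247 = 0.09435; risk in unexposed = 937/2758 = 0.33974.
RR = 0.09435 / 0.33974 = 0.27771
The risk is 72% lower among the exposed than among the unexposed.

0.278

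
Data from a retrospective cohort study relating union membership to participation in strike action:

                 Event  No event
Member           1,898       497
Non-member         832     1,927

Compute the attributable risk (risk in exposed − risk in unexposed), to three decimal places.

Cells: a = 1898, b = 497, c = 832, d = 1927.
Risk in exposed = 1898/2395 = 0.792484; risk in unexposed = 832/2759 = 0.301559.
Risk difference = 0.792484 − 0.301559 = 0.490926

0.491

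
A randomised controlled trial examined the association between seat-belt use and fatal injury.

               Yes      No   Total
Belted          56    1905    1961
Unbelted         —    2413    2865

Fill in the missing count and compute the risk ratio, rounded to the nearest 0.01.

The missing cell is in the unexposed row: 2865 − 2413 = 452.
So a = 56, b = 1905, c = 452, d = 2413.
RR = [a/(a+b)] / [c/(c+d)] = (56/1961) / (452/2865) = 0.02856/0.15777 = 0.18101

0.18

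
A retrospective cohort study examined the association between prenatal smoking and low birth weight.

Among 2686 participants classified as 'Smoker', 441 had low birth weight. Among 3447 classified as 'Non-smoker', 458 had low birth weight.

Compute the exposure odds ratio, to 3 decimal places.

From the description: a = 441, b = 2245, c = 458, d = 2989.
OR = (a·d)/(b·c) = (441 × 2989) / (2245 × 458) = 1318149 / 1028210 = 1.28198
The odds of low birth weight are about 1.28 times as high in the smoker group.

1.282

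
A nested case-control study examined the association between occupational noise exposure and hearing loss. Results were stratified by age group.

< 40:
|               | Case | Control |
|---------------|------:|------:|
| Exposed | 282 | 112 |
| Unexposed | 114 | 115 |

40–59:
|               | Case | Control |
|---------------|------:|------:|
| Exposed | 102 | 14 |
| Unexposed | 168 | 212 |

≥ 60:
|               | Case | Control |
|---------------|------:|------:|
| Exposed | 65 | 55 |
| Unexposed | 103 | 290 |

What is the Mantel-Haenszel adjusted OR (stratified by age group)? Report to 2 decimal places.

3.65

OR_MH = Σ(aᵢdᵢ/nᵢ) / Σ(bᵢcᵢ/nᵢ), where nᵢ is the stratum total.
Stratum 1 (< 40): n = 623; a·d/n = 282·115/623 = 52.0546; b·c/n = 112·114/623 = 20.4944
Stratum 2 (40–59): n = 496; a·d/n = 102·212/496 = 43.5968; b·c/n = 14·168/496 = 4.7419
Stratum 3 (≥ 60): n = 513; a·d/n = 65·290/513 = 36.7446; b·c/n = 55·103/513 = 11.0429
OR_MH = (52.0546 + 43.5968 + 36.7446) / (20.4944 + 4.7419 + 11.0429) = 132.3960 / 36.2792 = 3.64936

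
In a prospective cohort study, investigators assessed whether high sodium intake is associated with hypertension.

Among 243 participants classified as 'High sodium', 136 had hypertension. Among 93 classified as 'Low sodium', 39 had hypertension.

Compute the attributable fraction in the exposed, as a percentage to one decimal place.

From the description: a = 136, b = 107, c = 39, d = 54.
Risk in exposed = 136/243 = 0.55967; risk in unexposed = 39/93 = 0.41935.
RR = 0.55967/0.41935 = 1.33460
AR% = (RR − 1)/RR × 100 = (1.33460 − 1)/1.33460 × 100 = 25.0712%

25.1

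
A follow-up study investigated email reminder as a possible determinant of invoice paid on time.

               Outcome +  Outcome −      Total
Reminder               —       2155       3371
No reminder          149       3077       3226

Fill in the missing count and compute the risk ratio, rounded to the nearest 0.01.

7.81

The missing cell is in the exposed row: 3371 − 2155 = 1216.
So a = 1216, b = 2155, c = 149, d = 3077.
RR = [a/(a+b)] / [c/(c+d)] = (1216/3371) / (149/3226) = 0.36072/0.04619 = 7.81003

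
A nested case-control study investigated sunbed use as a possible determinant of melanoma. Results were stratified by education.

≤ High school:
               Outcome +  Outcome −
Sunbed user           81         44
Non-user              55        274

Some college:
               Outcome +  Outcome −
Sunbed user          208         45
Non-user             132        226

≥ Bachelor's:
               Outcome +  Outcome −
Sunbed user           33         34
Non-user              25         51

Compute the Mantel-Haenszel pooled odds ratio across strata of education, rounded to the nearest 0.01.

6.55

OR_MH = Σ(aᵢdᵢ/nᵢ) / Σ(bᵢcᵢ/nᵢ), where nᵢ is the stratum total.
Stratum 1 (≤ High school): n = 454; a·d/n = 81·274/454 = 48.8855; b·c/n = 44·55/454 = 5.3304
Stratum 2 (Some college): n = 611; a·d/n = 208·226/611 = 76.9362; b·c/n = 45·132/611 = 9.7218
Stratum 3 (≥ Bachelor's): n = 143; a·d/n = 33·51/143 = 11.7692; b·c/n = 34·25/143 = 5.9441
OR_MH = (48.8855 + 76.9362 + 11.7692) / (5.3304 + 9.7218 + 5.9441) = 137.5909 / 20.9962 = 6.55313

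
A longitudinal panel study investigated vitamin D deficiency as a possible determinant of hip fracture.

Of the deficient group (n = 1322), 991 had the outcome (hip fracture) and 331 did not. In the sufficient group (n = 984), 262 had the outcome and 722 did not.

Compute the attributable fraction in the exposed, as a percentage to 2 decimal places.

From the description: a = 991, b = 331, c = 262, d = 722.
Risk in exposed = 991/1322 = 0.74962; risk in unexposed = 262/984 = 0.26626.
RR = 0.74962/0.26626 = 2.81537
AR% = (RR − 1)/RR × 100 = (2.81537 − 1)/2.81537 × 100 = 64.4807%

64.48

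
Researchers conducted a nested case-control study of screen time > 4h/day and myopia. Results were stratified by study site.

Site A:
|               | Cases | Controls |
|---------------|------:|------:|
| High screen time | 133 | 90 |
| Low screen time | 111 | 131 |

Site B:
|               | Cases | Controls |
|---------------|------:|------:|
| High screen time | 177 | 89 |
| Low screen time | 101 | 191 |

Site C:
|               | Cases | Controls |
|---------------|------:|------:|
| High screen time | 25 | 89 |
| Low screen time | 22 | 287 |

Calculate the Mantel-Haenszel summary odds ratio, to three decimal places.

OR_MH = Σ(aᵢdᵢ/nᵢ) / Σ(bᵢcᵢ/nᵢ), where nᵢ is the stratum total.
Stratum 1 (Site A): n = 465; a·d/n = 133·131/465 = 37.4688; b·c/n = 90·111/465 = 21.4839
Stratum 2 (Site B): n = 558; a·d/n = 177·191/558 = 60.5860; b·c/n = 89·101/558 = 16.1093
Stratum 3 (Site C): n = 423; a·d/n = 25·287/423 = 16.9622; b·c/n = 89·22/423 = 4.6288
OR_MH = (37.4688 + 60.5860 + 16.9622) / (21.4839 + 16.1093 + 4.6288) = 115.0170 / 42.2220 = 2.72410

2.724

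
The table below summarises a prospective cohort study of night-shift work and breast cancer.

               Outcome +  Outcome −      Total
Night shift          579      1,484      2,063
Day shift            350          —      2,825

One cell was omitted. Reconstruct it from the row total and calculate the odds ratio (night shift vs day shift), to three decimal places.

The missing cell is in the unexposed row: 2825 − 350 = 2475.
So a = 579, b = 1484, c = 350, d = 2475.
OR = (a·d)/(b·c) = (579 × 2475) / (1484 × 350) = 1433025 / 519400 = 2.75900

2.759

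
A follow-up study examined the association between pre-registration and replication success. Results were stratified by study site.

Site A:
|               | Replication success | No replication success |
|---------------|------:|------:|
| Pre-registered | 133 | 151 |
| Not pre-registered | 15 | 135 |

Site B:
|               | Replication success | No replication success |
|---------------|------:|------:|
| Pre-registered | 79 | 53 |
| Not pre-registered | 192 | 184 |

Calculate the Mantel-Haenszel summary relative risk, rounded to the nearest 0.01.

RR_MH = Σ(aᵢ·n₀ᵢ/nᵢ) / Σ(cᵢ·n₁ᵢ/nᵢ), with n₁ᵢ = aᵢ+bᵢ (exposed), n₀ᵢ = cᵢ+dᵢ (unexposed), nᵢ = n₁ᵢ+n₀ᵢ.
Stratum 1 (Site A): n₁ = 284, n₀ = 150, n = 434; a·n₀/n = 133·150/434 = 45.9677; c·n₁/n = 15·284/434 = 9.8157
Stratum 2 (Site B): n₁ = 132, n₀ = 376, n = 508; a·n₀/n = 79·376/508 = 58.4724; c·n₁/n = 192·132/508 = 49.8898
RR_MH = (45.9677 + 58.4724) / (9.8157 + 49.8898) = 104.4402 / 59.7054 = 1.74926

1.75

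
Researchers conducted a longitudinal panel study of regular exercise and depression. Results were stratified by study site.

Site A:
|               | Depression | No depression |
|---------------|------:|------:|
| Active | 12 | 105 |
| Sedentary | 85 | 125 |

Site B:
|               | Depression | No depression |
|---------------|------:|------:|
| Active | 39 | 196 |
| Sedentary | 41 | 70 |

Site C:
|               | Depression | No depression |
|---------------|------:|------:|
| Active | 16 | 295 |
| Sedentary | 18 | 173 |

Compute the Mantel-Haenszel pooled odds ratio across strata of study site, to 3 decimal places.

0.294

OR_MH = Σ(aᵢdᵢ/nᵢ) / Σ(bᵢcᵢ/nᵢ), where nᵢ is the stratum total.
Stratum 1 (Site A): n = 327; a·d/n = 12·125/327 = 4.5872; b·c/n = 105·85/327 = 27.2936
Stratum 2 (Site B): n = 346; a·d/n = 39·70/346 = 7.8902; b·c/n = 196·41/346 = 23.2254
Stratum 3 (Site C): n = 502; a·d/n = 16·173/502 = 5.5139; b·c/n = 295·18/502 = 10.5777
OR_MH = (4.5872 + 7.8902 + 5.5139) / (27.2936 + 23.2254 + 10.5777) = 17.9913 / 61.0967 = 0.29447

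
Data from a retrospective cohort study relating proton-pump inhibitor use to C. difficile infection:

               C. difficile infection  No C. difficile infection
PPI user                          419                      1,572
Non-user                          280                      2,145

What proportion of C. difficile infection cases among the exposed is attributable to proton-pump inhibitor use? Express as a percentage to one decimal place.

45.1

Cells: a = 419, b = 1572, c = 280, d = 2145.
Risk in exposed = 419/1991 = 0.21045; risk in unexposed = 280/2425 = 0.11546.
RR = 0.21045/0.11546 = 1.82262
AR% = (RR − 1)/RR × 100 = (1.82262 − 1)/1.82262 × 100 = 45.1340%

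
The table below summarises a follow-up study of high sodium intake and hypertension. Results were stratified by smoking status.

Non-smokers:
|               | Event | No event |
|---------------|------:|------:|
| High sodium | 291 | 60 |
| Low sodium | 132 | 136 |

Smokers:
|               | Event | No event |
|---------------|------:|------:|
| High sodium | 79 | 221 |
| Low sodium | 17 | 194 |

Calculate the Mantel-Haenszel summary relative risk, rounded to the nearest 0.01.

RR_MH = Σ(aᵢ·n₀ᵢ/nᵢ) / Σ(cᵢ·n₁ᵢ/nᵢ), with n₁ᵢ = aᵢ+bᵢ (exposed), n₀ᵢ = cᵢ+dᵢ (unexposed), nᵢ = n₁ᵢ+n₀ᵢ.
Stratum 1 (Non-smokers): n₁ = 351, n₀ = 268, n = 619; a·n₀/n = 291·268/619 = 125.9903; c·n₁/n = 132·351/619 = 74.8498
Stratum 2 (Smokers): n₁ = 300, n₀ = 211, n = 511; a·n₀/n = 79·211/511 = 32.6204; c·n₁/n = 17·300/511 = 9.9804
RR_MH = (125.9903 + 32.6204) / (74.8498 + 9.9804) = 158.6107 / 84.8302 = 1.86974

1.87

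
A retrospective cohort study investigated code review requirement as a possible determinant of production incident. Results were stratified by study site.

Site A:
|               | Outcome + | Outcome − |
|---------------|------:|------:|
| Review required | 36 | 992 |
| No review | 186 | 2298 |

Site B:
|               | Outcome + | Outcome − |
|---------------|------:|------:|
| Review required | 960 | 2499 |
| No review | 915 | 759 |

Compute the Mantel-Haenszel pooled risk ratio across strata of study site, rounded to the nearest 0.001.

RR_MH = Σ(aᵢ·n₀ᵢ/nᵢ) / Σ(cᵢ·n₁ᵢ/nᵢ), with n₁ᵢ = aᵢ+bᵢ (exposed), n₀ᵢ = cᵢ+dᵢ (unexposed), nᵢ = n₁ᵢ+n₀ᵢ.
Stratum 1 (Site A): n₁ = 1028, n₀ = 2484, n = 3512; a·n₀/n = 36·2484/3512 = 25.4624; c·n₁/n = 186·1028/3512 = 54.4442
Stratum 2 (Site B): n₁ = 3459, n₀ = 1674, n = 5133; a·n₀/n = 960·1674/5133 = 313.0801; c·n₁/n = 915·3459/5133 = 616.5956
RR_MH = (25.4624 + 313.0801) / (54.4442 + 616.5956) = 338.5425 / 671.0397 = 0.50450

0.505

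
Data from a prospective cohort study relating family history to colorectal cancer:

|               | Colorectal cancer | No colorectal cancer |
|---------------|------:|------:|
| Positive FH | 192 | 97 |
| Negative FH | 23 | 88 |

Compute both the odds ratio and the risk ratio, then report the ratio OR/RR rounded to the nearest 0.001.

2.362

Cells: a = 192, b = 97, c = 23, d = 88.
OR = (192·88)/(97·23) = 16896/2231 = 7.57329
Risk in exposed = 192/289 = 0.66436; risk in unexposed = 23/111 = 0.20721; RR = 3.20626
OR/RR = 7.57329 / 3.20626 = 2.36203
The outcome is not rare, so the OR lies further from 1 than the RR.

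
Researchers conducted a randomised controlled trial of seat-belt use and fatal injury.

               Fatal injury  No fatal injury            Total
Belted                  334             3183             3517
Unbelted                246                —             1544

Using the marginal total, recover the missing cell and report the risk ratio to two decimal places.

0.60

The missing cell is in the unexposed row: 1544 − 246 = 1298.
So a = 334, b = 3183, c = 246, d = 1298.
RR = [a/(a+b)] / [c/(c+d)] = (334/3517) / (246/1544) = 0.09497/0.15933 = 0.59605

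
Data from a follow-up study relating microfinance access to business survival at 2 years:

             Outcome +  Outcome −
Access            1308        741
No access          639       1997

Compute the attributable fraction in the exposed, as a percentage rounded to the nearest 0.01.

Cells: a = 1308, b = 741, c = 639, d = 1997.
Risk in exposed = 1308/2049 = 0.63836; risk in unexposed = 639/2636 = 0.24241.
RR = 0.63836/0.24241 = 2.63336
AR% = (RR − 1)/RR × 100 = (2.63336 − 1)/2.63336 × 100 = 62.0257%

62.03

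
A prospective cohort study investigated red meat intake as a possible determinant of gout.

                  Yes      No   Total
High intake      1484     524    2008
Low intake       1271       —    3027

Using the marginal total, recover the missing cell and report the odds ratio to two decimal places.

The missing cell is in the unexposed row: 3027 − 1271 = 1756.
So a = 1484, b = 524, c = 1271, d = 1756.
OR = (a·d)/(b·c) = (1484 × 1756) / (524 × 1271) = 2605904 / 666004 = 3.91275

3.91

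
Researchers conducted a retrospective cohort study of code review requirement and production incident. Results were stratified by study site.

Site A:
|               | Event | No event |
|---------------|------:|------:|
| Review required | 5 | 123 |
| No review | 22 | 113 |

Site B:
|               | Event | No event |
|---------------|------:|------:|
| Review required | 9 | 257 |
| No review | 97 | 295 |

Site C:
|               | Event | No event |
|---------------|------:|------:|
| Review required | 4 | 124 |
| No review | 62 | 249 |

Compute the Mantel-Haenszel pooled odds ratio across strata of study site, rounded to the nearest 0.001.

OR_MH = Σ(aᵢdᵢ/nᵢ) / Σ(bᵢcᵢ/nᵢ), where nᵢ is the stratum total.
Stratum 1 (Site A): n = 263; a·d/n = 5·113/263 = 2.1483; b·c/n = 123·22/263 = 10.2890
Stratum 2 (Site B): n = 658; a·d/n = 9·295/658 = 4.0350; b·c/n = 257·97/658 = 37.8860
Stratum 3 (Site C): n = 439; a·d/n = 4·249/439 = 2.2688; b·c/n = 124·62/439 = 17.5125
OR_MH = (2.1483 + 4.0350 + 2.2688) / (10.2890 + 37.8860 + 17.5125) = 8.4520 / 65.6875 = 0.12867

0.129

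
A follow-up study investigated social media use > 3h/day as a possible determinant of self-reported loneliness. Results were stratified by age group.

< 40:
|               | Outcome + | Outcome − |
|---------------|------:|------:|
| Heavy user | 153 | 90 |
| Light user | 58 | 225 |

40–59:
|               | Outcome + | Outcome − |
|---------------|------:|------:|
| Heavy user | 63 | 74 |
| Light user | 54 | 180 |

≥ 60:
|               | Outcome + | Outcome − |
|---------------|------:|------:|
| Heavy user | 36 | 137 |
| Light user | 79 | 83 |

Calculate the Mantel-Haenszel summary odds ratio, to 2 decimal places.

1.98

OR_MH = Σ(aᵢdᵢ/nᵢ) / Σ(bᵢcᵢ/nᵢ), where nᵢ is the stratum total.
Stratum 1 (< 40): n = 526; a·d/n = 153·225/526 = 65.4468; b·c/n = 90·58/526 = 9.9240
Stratum 2 (40–59): n = 371; a·d/n = 63·180/371 = 30.5660; b·c/n = 74·54/371 = 10.7709
Stratum 3 (≥ 60): n = 335; a·d/n = 36·83/335 = 8.9194; b·c/n = 137·79/335 = 32.3075
OR_MH = (65.4468 + 30.5660 + 8.9194) / (9.9240 + 10.7709 + 32.3075) = 104.9322 / 53.0023 = 1.97977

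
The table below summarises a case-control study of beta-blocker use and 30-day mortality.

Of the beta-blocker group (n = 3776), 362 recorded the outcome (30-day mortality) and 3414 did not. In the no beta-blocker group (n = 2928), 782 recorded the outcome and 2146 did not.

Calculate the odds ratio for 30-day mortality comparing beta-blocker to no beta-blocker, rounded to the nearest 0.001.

0.291

From the description: a = 362, b = 3414, c = 782, d = 2146.
OR = (a·d)/(b·c) = (362 × 2146) / (3414 × 782) = 776852 / 2669748 = 0.29098
Exposure is associated with lower odds of 30-day mortality (OR = 0.29 < 1).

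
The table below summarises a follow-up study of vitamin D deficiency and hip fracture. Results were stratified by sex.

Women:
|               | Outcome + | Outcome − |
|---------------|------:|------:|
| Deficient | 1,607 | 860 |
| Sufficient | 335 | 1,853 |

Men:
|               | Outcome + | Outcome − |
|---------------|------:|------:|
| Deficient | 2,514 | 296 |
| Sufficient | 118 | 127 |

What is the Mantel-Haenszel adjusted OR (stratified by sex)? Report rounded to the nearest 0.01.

10.15

OR_MH = Σ(aᵢdᵢ/nᵢ) / Σ(bᵢcᵢ/nᵢ), where nᵢ is the stratum total.
Stratum 1 (Women): n = 4655; a·d/n = 1607·1853/4655 = 639.6930; b·c/n = 860·335/4655 = 61.8904
Stratum 2 (Men): n = 3055; a·d/n = 2514·127/3055 = 104.5100; b·c/n = 296·118/3055 = 11.4331
OR_MH = (639.6930 + 104.5100) / (61.8904 + 11.4331) = 744.2030 / 73.3235 = 10.14958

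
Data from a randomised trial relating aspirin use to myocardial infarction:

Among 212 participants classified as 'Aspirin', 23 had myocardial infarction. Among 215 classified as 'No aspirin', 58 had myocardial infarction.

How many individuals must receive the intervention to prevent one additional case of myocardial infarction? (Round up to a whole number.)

Risk in treated group = 23/212 = 0.10849; risk in control = 58/215 = 0.26977.
Absolute risk reduction = 0.26977 − 0.10849 = 0.16128
NNT = 1 / ARR = 1 / 0.16128 = 6.201 → round up → 7

7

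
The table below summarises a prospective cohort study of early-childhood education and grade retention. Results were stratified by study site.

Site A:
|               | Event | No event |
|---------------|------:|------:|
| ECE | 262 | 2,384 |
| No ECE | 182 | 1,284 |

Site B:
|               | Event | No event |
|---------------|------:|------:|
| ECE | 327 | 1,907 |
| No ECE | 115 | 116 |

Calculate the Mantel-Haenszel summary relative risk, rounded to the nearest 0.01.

0.56

RR_MH = Σ(aᵢ·n₀ᵢ/nᵢ) / Σ(cᵢ·n₁ᵢ/nᵢ), with n₁ᵢ = aᵢ+bᵢ (exposed), n₀ᵢ = cᵢ+dᵢ (unexposed), nᵢ = n₁ᵢ+n₀ᵢ.
Stratum 1 (Site A): n₁ = 2646, n₀ = 1466, n = 4112; a·n₀/n = 262·1466/4112 = 93.4076; c·n₁/n = 182·2646/4112 = 117.1138
Stratum 2 (Site B): n₁ = 2234, n₀ = 231, n = 2465; a·n₀/n = 327·231/2465 = 30.6438; c·n₁/n = 115·2234/2465 = 104.2231
RR_MH = (93.4076 + 30.6438) / (117.1138 + 104.2231) = 124.0514 / 221.3369 = 0.56046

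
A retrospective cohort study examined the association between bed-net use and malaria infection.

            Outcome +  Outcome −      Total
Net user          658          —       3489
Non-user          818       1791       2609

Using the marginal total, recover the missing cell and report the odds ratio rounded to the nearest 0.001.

The missing cell is in the exposed row: 3489 − 658 = 2831.
So a = 658, b = 2831, c = 818, d = 1791.
OR = (a·d)/(b·c) = (658 × 1791) / (2831 × 818) = 1178478 / 2315758 = 0.50890

0.509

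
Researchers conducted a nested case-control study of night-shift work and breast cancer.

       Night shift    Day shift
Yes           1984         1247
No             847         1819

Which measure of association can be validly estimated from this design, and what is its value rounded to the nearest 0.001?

Reading the table with exposure as columns: a = 1984 (Night shift, case), b = 847 (Night shift, non-case), c = 1247 (Day shift, case), d = 1819.
This is a nested case-control study: participants were sampled on outcome status, so risks in the source population cannot be estimated directly — relative risk is not valid here. The odds ratio is the appropriate measure.
OR = (a·d)/(b·c) = (1984 × 1819) / (847 × 1247) = 3608896 / 1056209 = 3.41684

3.417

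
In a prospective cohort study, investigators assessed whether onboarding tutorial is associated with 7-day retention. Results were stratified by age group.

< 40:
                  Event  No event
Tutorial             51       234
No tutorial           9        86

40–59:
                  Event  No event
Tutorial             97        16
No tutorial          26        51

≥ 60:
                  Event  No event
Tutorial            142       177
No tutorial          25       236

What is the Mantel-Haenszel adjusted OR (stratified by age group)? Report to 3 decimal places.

6.208

OR_MH = Σ(aᵢdᵢ/nᵢ) / Σ(bᵢcᵢ/nᵢ), where nᵢ is the stratum total.
Stratum 1 (< 40): n = 380; a·d/n = 51·86/380 = 11.5421; b·c/n = 234·9/380 = 5.5421
Stratum 2 (40–59): n = 190; a·d/n = 97·51/190 = 26.0368; b·c/n = 16·26/190 = 2.1895
Stratum 3 (≥ 60): n = 580; a·d/n = 142·236/580 = 57.7793; b·c/n = 177·25/580 = 7.6293
OR_MH = (11.5421 + 26.0368 + 57.7793) / (5.5421 + 2.1895 + 7.6293) = 95.3583 / 15.3609 = 6.20786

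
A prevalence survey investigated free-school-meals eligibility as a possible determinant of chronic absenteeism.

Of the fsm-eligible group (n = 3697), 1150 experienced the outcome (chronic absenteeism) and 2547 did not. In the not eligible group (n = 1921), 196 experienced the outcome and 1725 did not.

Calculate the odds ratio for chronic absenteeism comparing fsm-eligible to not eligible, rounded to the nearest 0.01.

From the description: a = 1150, b = 2547, c = 196, d = 1725.
OR = (a·d)/(b·c) = (1150 × 1725) / (2547 × 196) = 1983750 / 499212 = 3.97376
The odds of chronic absenteeism are about 3.97 times as high in the fsm-eligible group.

3.97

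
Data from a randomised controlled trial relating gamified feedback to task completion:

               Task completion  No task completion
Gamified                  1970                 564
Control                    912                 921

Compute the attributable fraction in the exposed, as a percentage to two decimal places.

36.00

Cells: a = 1970, b = 564, c = 912, d = 921.
Risk in exposed = 1970/2534 = 0.77743; risk in unexposed = 912/1833 = 0.49755.
RR = 0.77743/0.49755 = 1.56253
AR% = (RR − 1)/RR × 100 = (1.56253 − 1)/1.56253 × 100 = 36.0011%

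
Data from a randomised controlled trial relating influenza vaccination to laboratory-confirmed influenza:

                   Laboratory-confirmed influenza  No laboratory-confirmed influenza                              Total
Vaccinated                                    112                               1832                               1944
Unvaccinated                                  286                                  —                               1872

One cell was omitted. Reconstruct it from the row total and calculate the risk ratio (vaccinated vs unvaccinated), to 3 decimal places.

The missing cell is in the unexposed row: 1872 − 286 = 1586.
So a = 112, b = 1832, c = 286, d = 1586.
RR = [a/(a+b)] / [c/(c+d)] = (112/1944) / (286/1872) = 0.05761/0.15278 = 0.37710

0.377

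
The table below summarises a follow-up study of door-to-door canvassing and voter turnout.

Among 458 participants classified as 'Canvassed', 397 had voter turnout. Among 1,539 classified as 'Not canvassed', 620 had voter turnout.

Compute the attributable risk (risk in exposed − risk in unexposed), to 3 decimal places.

0.464

From the description: a = 397, b = 61, c = 620, d = 919.
Risk in exposed = 397/458 = 0.866812; risk in unexposed = 620/1539 = 0.402859.
Risk difference = 0.866812 − 0.402859 = 0.463953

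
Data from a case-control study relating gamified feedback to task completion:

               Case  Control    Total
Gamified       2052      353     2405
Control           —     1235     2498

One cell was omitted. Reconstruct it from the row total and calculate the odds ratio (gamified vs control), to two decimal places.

5.68

The missing cell is in the unexposed row: 2498 − 1235 = 1263.
So a = 2052, b = 353, c = 1263, d = 1235.
OR = (a·d)/(b·c) = (2052 × 1235) / (353 × 1263) = 2534220 / 445839 = 5.68416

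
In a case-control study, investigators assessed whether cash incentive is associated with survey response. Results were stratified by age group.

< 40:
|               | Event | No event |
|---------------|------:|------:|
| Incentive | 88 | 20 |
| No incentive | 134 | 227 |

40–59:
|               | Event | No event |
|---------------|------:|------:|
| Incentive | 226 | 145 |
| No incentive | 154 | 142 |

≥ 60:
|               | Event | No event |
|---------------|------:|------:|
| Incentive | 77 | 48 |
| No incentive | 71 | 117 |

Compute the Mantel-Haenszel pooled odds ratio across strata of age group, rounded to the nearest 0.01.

OR_MH = Σ(aᵢdᵢ/nᵢ) / Σ(bᵢcᵢ/nᵢ), where nᵢ is the stratum total.
Stratum 1 (< 40): n = 469; a·d/n = 88·227/469 = 42.5928; b·c/n = 20·134/469 = 5.7143
Stratum 2 (40–59): n = 667; a·d/n = 226·142/667 = 48.1139; b·c/n = 145·154/667 = 33.4783
Stratum 3 (≥ 60): n = 313; a·d/n = 77·117/313 = 28.7827; b·c/n = 48·71/313 = 10.8882
OR_MH = (42.5928 + 48.1139 + 28.7827) / (5.7143 + 33.4783 + 10.8882) = 119.4894 / 50.0807 = 2.38594

2.39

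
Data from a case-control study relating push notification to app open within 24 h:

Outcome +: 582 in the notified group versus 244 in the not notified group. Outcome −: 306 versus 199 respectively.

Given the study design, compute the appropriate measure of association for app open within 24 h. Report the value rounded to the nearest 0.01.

1.55

From the description: a = 582, b = 306, c = 244, d = 199.
This is a case-control study: participants were sampled on outcome status, so risks in the source population cannot be estimated directly — relative risk is not valid here. The odds ratio is the appropriate measure.
OR = (a·d)/(b·c) = (582 × 199) / (306 × 244) = 115818 / 74664 = 1.55119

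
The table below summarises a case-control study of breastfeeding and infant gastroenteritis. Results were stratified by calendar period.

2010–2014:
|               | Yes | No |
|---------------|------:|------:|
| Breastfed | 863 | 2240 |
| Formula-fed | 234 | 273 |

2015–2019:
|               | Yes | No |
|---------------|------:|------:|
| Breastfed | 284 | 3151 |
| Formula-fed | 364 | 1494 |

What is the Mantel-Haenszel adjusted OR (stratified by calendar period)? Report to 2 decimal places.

OR_MH = Σ(aᵢdᵢ/nᵢ) / Σ(bᵢcᵢ/nᵢ), where nᵢ is the stratum total.
Stratum 1 (2010–2014): n = 3610; a·d/n = 863·273/3610 = 65.2629; b·c/n = 2240·234/3610 = 145.1967
Stratum 2 (2015–2019): n = 5293; a·d/n = 284·1494/5293 = 80.1617; b·c/n = 3151·364/5293 = 216.6945
OR_MH = (65.2629 + 80.1617) / (145.1967 + 216.6945) = 145.4246 / 361.8912 = 0.40185

0.40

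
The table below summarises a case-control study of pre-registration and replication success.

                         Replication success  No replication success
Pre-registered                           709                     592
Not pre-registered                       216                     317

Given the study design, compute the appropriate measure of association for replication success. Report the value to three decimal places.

1.758

Cells: a = 709, b = 592, c = 216, d = 317.
This is a case-control study: participants were sampled on outcome status, so risks in the source population cannot be estimated directly — relative risk is not valid here. The odds ratio is the appropriate measure.
OR = (a·d)/(b·c) = (709 × 317) / (592 × 216) = 224753 / 127872 = 1.75764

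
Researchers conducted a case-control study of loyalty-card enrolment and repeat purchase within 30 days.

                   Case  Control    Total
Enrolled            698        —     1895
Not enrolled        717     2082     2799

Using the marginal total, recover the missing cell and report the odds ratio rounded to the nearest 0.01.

The missing cell is in the exposed row: 1895 − 698 = 1197.
So a = 698, b = 1197, c = 717, d = 2082.
OR = (a·d)/(b·c) = (698 × 2082) / (1197 × 717) = 1453236 / 858249 = 1.69326

1.69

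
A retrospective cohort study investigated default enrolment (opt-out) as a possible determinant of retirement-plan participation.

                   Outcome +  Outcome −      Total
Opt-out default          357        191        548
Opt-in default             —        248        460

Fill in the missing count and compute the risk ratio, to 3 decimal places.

The missing cell is in the unexposed row: 460 − 248 = 212.
So a = 357, b = 191, c = 212, d = 248.
RR = [a/(a+b)] / [c/(c+d)] = (357/548) / (212/460) = 0.65146/0.46087 = 1.41354

1.414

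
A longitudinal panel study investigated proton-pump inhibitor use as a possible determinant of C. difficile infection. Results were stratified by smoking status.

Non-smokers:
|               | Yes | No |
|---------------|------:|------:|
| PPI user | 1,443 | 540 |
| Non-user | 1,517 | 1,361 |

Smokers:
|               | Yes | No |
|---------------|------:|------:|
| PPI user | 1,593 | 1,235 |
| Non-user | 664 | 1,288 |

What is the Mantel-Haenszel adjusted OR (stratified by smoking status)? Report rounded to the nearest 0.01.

OR_MH = Σ(aᵢdᵢ/nᵢ) / Σ(bᵢcᵢ/nᵢ), where nᵢ is the stratum total.
Stratum 1 (Non-smokers): n = 4861; a·d/n = 1443·1361/4861 = 404.0163; b·c/n = 540·1517/4861 = 168.5209
Stratum 2 (Smokers): n = 4780; a·d/n = 1593·1288/4780 = 429.2435; b·c/n = 1235·664/4780 = 171.5565
OR_MH = (404.0163 + 429.2435) / (168.5209 + 171.5565) = 833.2598 / 340.0774 = 2.45021

2.45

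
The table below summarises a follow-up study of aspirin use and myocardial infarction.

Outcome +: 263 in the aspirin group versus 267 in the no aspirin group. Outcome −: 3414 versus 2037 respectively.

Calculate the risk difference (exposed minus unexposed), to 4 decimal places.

-0.0444

From the description: a = 263, b = 3414, c = 267, d = 2037.
Risk in exposed = 263/3677 = 0.071526; risk in unexposed = 267/2304 = 0.115885.
Risk difference = 0.071526 − 0.115885 = -0.044360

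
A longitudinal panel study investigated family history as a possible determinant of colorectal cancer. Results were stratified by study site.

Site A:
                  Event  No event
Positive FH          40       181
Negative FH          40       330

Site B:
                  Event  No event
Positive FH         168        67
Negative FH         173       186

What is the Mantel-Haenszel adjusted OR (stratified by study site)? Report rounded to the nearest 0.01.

2.36

OR_MH = Σ(aᵢdᵢ/nᵢ) / Σ(bᵢcᵢ/nᵢ), where nᵢ is the stratum total.
Stratum 1 (Site A): n = 591; a·d/n = 40·330/591 = 22.3350; b·c/n = 181·40/591 = 12.2504
Stratum 2 (Site B): n = 594; a·d/n = 168·186/594 = 52.6061; b·c/n = 67·173/594 = 19.5135
OR_MH = (22.3350 + 52.6061) / (12.2504 + 19.5135) = 74.9411 / 31.7639 = 2.35932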